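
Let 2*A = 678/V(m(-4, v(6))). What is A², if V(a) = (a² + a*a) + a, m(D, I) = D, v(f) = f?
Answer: 114921/784 ≈ 146.58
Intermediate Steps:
V(a) = a + 2*a² (V(a) = (a² + a²) + a = 2*a² + a = a + 2*a²)
A = 339/28 (A = (678/((-4*(1 + 2*(-4)))))/2 = (678/((-4*(1 - 8))))/2 = (678/((-4*(-7))))/2 = (678/28)/2 = (678*(1/28))/2 = (½)*(339/14) = 339/28 ≈ 12.107)
A² = (339/28)² = 114921/784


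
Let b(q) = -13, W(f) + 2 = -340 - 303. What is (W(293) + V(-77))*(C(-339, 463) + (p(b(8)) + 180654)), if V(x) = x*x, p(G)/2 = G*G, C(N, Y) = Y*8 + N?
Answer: 974142388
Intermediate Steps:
W(f) = -645 (W(f) = -2 + (-340 - 303) = -2 - 643 = -645)
C(N, Y) = N + 8*Y (C(N, Y) = 8*Y + N = N + 8*Y)
p(G) = 2*G² (p(G) = 2*(G*G) = 2*G²)
V(x) = x²
(W(293) + V(-77))*(C(-339, 463) + (p(b(8)) + 180654)) = (-645 + (-77)²)*((-339 + 8*463) + (2*(-13)² + 180654)) = (-645 + 5929)*((-339 + 3704) + (2*169 + 180654)) = 5284*(3365 + (338 + 180654)) = 5284*(3365 + 180992) = 5284*184357 = 974142388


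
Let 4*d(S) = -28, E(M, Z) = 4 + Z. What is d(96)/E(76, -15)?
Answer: 7/11 ≈ 0.63636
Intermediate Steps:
d(S) = -7 (d(S) = (¼)*(-28) = -7)
d(96)/E(76, -15) = -7/(4 - 15) = -7/(-11) = -7*(-1/11) = 7/11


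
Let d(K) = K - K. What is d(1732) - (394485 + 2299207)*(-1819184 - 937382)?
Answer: 7425339781672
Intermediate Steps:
d(K) = 0
d(1732) - (394485 + 2299207)*(-1819184 - 937382) = 0 - (394485 + 2299207)*(-1819184 - 937382) = 0 - 2693692*(-2756566) = 0 - 1*(-7425339781672) = 0 + 7425339781672 = 7425339781672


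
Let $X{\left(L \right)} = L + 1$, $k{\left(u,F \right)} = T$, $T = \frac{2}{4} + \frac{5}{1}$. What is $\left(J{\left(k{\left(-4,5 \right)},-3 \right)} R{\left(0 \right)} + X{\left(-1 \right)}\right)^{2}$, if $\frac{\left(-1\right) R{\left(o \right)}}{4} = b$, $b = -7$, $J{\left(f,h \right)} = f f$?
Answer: $717409$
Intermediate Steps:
$T = \frac{11}{2}$ ($T = 2 \cdot \frac{1}{4} + 5 \cdot 1 = \frac{1}{2} + 5 = \frac{11}{2} \approx 5.5$)
$k{\left(u,F \right)} = \frac{11}{2}$
$J{\left(f,h \right)} = f^{2}$
$R{\left(o \right)} = 28$ ($R{\left(o \right)} = \left(-4\right) \left(-7\right) = 28$)
$X{\left(L \right)} = 1 + L$
$\left(J{\left(k{\left(-4,5 \right)},-3 \right)} R{\left(0 \right)} + X{\left(-1 \right)}\right)^{2} = \left(\left(\frac{11}{2}\right)^{2} \cdot 28 + \left(1 - 1\right)\right)^{2} = \left(\frac{121}{4} \cdot 28 + 0\right)^{2} = \left(847 + 0\right)^{2} = 847^{2} = 717409$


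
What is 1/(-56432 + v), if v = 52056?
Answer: -1/4376 ≈ -0.00022852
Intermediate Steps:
1/(-56432 + v) = 1/(-56432 + 52056) = 1/(-4376) = -1/4376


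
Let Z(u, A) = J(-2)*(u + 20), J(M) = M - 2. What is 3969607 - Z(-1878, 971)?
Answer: 3962175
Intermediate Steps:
J(M) = -2 + M
Z(u, A) = -80 - 4*u (Z(u, A) = (-2 - 2)*(u + 20) = -4*(20 + u) = -80 - 4*u)
3969607 - Z(-1878, 971) = 3969607 - (-80 - 4*(-1878)) = 3969607 - (-80 + 7512) = 3969607 - 1*7432 = 3969607 - 7432 = 3962175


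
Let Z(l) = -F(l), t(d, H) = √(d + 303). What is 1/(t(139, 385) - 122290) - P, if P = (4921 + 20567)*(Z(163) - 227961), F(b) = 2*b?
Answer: 43507970047096552279/7477421829 - √442/14954843658 ≈ 5.8186e+9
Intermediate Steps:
t(d, H) = √(303 + d)
Z(l) = -2*l
P = -5818579056 (P = (4921 + 20567)*(-2*163 - 227961) = 25488*(-326 - 227961) = 25488*(-228287) = -5818579056)
1/(t(139, 385) - 122290) - P = 1/(√(303 + 139) - 122290) - 1*(-5818579056) = 1/(√442 - 122290) + 5818579056 = 1/(-122290 + √442) + 5818579056 = 5818579056 + 1/(-122290 + √442)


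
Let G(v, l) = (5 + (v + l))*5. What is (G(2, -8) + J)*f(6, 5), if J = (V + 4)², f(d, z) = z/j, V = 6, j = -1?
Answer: -475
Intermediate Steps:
G(v, l) = 25 + 5*l + 5*v (G(v, l) = (5 + (l + v))*5 = (5 + l + v)*5 = 25 + 5*l + 5*v)
f(d, z) = -z (f(d, z) = z/(-1) = z*(-1) = -z)
J = 100 (J = (6 + 4)² = 10² = 100)
(G(2, -8) + J)*f(6, 5) = ((25 + 5*(-8) + 5*2) + 100)*(-1*5) = ((25 - 40 + 10) + 100)*(-5) = (-5 + 100)*(-5) = 95*(-5) = -475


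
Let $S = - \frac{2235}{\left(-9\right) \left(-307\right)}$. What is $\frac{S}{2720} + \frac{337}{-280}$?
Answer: $- \frac{21110851}{17535840} \approx -1.2039$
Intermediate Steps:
$S = - \frac{745}{921}$ ($S = - \frac{2235}{2763} = \left(-2235\right) \frac{1}{2763} = - \frac{745}{921} \approx -0.8089$)
$\frac{S}{2720} + \frac{337}{-280} = - \frac{745}{921 \cdot 2720} + \frac{337}{-280} = \left(- \frac{745}{921}\right) \frac{1}{2720} + 337 \left(- \frac{1}{280}\right) = - \frac{149}{501024} - \frac{337}{280} = - \frac{21110851}{17535840}$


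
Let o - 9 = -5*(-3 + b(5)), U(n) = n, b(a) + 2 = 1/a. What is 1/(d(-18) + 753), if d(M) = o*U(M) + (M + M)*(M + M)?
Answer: 1/1455 ≈ 0.00068729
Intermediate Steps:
b(a) = -2 + 1/a
o = 33 (o = 9 - 5*(-3 + (-2 + 1/5)) = 9 - 5*(-3 + (-2 + ⅕)) = 9 - 5*(-3 - 9/5) = 9 - 5*(-24/5) = 9 + 24 = 33)
d(M) = 4*M² + 33*M (d(M) = 33*M + (M + M)*(M + M) = 33*M + (2*M)*(2*M) = 33*M + 4*M² = 4*M² + 33*M)
1/(d(-18) + 753) = 1/(-18*(33 + 4*(-18)) + 753) = 1/(-18*(33 - 72) + 753) = 1/(-18*(-39) + 753) = 1/(702 + 753) = 1/1455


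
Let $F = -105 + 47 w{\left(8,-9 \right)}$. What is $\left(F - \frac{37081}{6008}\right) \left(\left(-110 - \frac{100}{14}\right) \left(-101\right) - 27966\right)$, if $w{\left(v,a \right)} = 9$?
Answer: $- \frac{105796329073}{21028} \approx -5.0312 \cdot 10^{6}$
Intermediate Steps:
$F = 318$ ($F = -105 + 47 \cdot 9 = -105 + 423 = 318$)
$\left(F - \frac{37081}{6008}\right) \left(\left(-110 - \frac{100}{14}\right) \left(-101\right) - 27966\right) = \left(318 - \frac{37081}{6008}\right) \left(\left(-110 - \frac{100}{14}\right) \left(-101\right) - 27966\right) = \left(318 - \frac{37081}{6008}\right) \left(\left(-110 - \frac{50}{7}\right) \left(-101\right) - 27966\right) = \frac{1873463 \left(\left(- \frac{820}{7}\right) \left(-101\right) - 27966\right)}{6008} = \frac{1873463 \left(\frac{82820}{7} - 27966\right)}{6008} = \frac{1873463}{6008} \left(- \frac{112942}{7}\right) = - \frac{105796329073}{21028}$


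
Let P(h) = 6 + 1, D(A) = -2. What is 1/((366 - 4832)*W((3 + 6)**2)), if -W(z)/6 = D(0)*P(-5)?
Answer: -1/375144 ≈ -2.6656e-6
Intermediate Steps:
P(h) = 7
W(z) = 84 (W(z) = -(-12)*7 = -6*(-14) = 84)
1/((366 - 4832)*W((3 + 6)**2)) = 1/((366 - 4832)*84) = (1/84)/(-4466) = -1/4466*1/84 = -1/375144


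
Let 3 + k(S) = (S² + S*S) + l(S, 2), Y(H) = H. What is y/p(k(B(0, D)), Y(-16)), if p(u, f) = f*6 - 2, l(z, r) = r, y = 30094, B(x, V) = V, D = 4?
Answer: -15047/49 ≈ -307.08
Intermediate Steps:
k(S) = -1 + 2*S² (k(S) = -3 + ((S² + S*S) + 2) = -3 + ((S² + S²) + 2) = -3 + (2*S² + 2) = -3 + (2 + 2*S²) = -1 + 2*S²)
p(u, f) = -2 + 6*f (p(u, f) = 6*f - 2 = -2 + 6*f)
y/p(k(B(0, D)), Y(-16)) = 30094/(-2 + 6*(-16)) = 30094/(-2 - 96) = 30094/(-98) = 30094*(-1/98) = -15047/49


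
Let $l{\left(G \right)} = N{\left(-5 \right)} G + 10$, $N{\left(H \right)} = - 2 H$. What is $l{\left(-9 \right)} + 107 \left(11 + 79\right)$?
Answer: $9550$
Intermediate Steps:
$l{\left(G \right)} = 10 + 10 G$ ($l{\left(G \right)} = \left(-2\right) \left(-5\right) G + 10 = 10 G + 10 = 10 + 10 G$)
$l{\left(-9 \right)} + 107 \left(11 + 79\right) = \left(10 + 10 \left(-9\right)\right) + 107 \left(11 + 79\right) = \left(10 - 90\right) + 107 \cdot 90 = -80 + 9630 = 9550$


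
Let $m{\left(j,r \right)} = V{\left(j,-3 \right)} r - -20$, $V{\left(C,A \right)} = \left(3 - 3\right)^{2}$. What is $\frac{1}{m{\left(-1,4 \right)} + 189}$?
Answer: $\frac{1}{209} \approx 0.0047847$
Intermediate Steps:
$V{\left(C,A \right)} = 0$ ($V{\left(C,A \right)} = 0^{2} = 0$)
$m{\left(j,r \right)} = 20$ ($m{\left(j,r \right)} = 0 r - -20 = 0 + 20 = 20$)
$\frac{1}{m{\left(-1,4 \right)} + 189} = \frac{1}{20 + 189} = \frac{1}{209}$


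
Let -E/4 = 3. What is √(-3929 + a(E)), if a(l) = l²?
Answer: I*√3785 ≈ 61.522*I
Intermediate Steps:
E = -12 (E = -4*3 = -12)
√(-3929 + a(E)) = √(-3929 + (-12)²) = √(-3929 + 144) = √(-3785) = I*√3785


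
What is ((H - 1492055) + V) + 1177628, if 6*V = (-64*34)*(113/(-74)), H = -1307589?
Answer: -179982304/111 ≈ -1.6215e+6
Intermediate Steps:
V = 61472/111 (V = ((-64*34)*(113/(-74)))/6 = (-245888*(-1)/74)/6 = (-2176*(-113/74))/6 = (⅙)*(122944/37) = 61472/111 ≈ 553.80)
((H - 1492055) + V) + 1177628 = ((-1307589 - 1492055) + 61472/111) + 1177628 = (-2799644 + 61472/111) + 1177628 = -310699012/111 + 1177628 = -179982304/111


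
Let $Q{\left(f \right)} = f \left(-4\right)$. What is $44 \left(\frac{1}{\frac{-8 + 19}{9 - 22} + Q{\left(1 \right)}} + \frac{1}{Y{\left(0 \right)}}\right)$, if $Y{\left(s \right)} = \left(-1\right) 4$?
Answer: $- \frac{1265}{63} \approx -20.079$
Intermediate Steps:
$Y{\left(s \right)} = -4$
$Q{\left(f \right)} = - 4 f$
$44 \left(\frac{1}{\frac{-8 + 19}{9 - 22} + Q{\left(1 \right)}} + \frac{1}{Y{\left(0 \right)}}\right) = 44 \left(\frac{1}{\frac{-8 + 19}{9 - 22} - 4} + \frac{1}{-4}\right) = 44 \left(\frac{1}{\frac{11}{-13} - 4} - \frac{1}{4}\right) = 44 \left(\frac{1}{11 \left(- \frac{1}{13}\right) - 4} - \frac{1}{4}\right) = 44 \left(\frac{1}{- \frac{11}{13} - 4} - \frac{1}{4}\right) = 44 \left(\frac{1}{- \frac{63}{13}} - \frac{1}{4}\right) = 44 \left(- \frac{13}{63} - \frac{1}{4}\right) = 44 \left(- \frac{115}{252}\right) = - \frac{1265}{63}$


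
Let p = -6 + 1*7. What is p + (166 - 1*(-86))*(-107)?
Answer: -26963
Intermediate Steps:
p = 1 (p = -6 + 7 = 1)
p + (166 - 1*(-86))*(-107) = 1 + (166 - 1*(-86))*(-107) = 1 + (166 + 86)*(-107) = 1 + 252*(-107) = 1 - 26964 = -26963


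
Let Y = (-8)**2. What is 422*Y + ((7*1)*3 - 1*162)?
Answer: 26867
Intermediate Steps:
Y = 64
422*Y + ((7*1)*3 - 1*162) = 422*64 + ((7*1)*3 - 1*162) = 27008 + (7*3 - 162) = 27008 + (21 - 162) = 27008 - 141 = 26867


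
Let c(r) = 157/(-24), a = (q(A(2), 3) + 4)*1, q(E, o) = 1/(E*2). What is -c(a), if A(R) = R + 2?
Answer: 157/24 ≈ 6.5417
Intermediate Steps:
A(R) = 2 + R
q(E, o) = 1/(2*E)
a = 33/8 (a = (1/(2*(2 + 2)) + 4)*1 = ((1/2)/4 + 4)*1 = ((1/2)*(1/4) + 4)*1 = (1/8 + 4)*1 = (33/8)*1 = 33/8 ≈ 4.1250)
c(r) = -157/24 (c(r) = 157*(-1/24) = -157/24)
-c(a) = -1*(-157/24) = 157/24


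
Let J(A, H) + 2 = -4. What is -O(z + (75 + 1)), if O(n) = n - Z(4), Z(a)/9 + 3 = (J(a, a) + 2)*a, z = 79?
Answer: -326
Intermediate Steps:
J(A, H) = -6 (J(A, H) = -2 - 4 = -6)
Z(a) = -27 - 36*a (Z(a) = -27 + 9*((-6 + 2)*a) = -27 + 9*(-4*a) = -27 - 36*a)
O(n) = 171 + n (O(n) = n - (-27 - 36*4) = n - (-27 - 144) = n - 1*(-171) = n + 171 = 171 + n)
-O(z + (75 + 1)) = -(171 + (79 + (75 + 1))) = -(171 + (79 + 76)) = -(171 + 155) = -1*326 = -326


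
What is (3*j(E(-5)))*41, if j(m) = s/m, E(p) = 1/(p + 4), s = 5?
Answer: -615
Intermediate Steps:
E(p) = 1/(4 + p)
j(m) = 5/m
(3*j(E(-5)))*41 = (3*(5/(1/(4 - 5))))*41 = (3*(5/(1/(-1))))*41 = (3*(5/(-1)))*41 = (3*(5*(-1)))*41 = (3*(-5))*41 = -15*41 = -615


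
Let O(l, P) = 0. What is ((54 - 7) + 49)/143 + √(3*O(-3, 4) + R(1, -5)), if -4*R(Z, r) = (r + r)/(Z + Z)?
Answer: 96/143 + √5/2 ≈ 1.7894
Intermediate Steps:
R(Z, r) = -r/(4*Z) (R(Z, r) = -(r + r)/(4*(Z + Z)) = -2*r/(4*(2*Z)) = -2*r*1/(2*Z)/4 = -r/(4*Z))
((54 - 7) + 49)/143 + √(3*O(-3, 4) + R(1, -5)) = ((54 - 7) + 49)/143 + √(3*0 - ¼*(-5)/1) = (47 + 49)*(1/143) + √(0 - ¼*(-5)*1) = 96*(1/143) + √(0 + 5/4) = 96/143 + √(5/4) = 96/143 + √5/2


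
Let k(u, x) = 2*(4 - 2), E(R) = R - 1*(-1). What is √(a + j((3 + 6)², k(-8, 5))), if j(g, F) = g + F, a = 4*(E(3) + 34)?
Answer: √237 ≈ 15.395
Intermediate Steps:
E(R) = 1 + R (E(R) = R + 1 = 1 + R)
k(u, x) = 4 (k(u, x) = 2*2 = 4)
a = 152 (a = 4*((1 + 3) + 34) = 4*(4 + 34) = 4*38 = 152)
j(g, F) = F + g
√(a + j((3 + 6)², k(-8, 5))) = √(152 + (4 + (3 + 6)²)) = √(152 + (4 + 9²)) = √(152 + (4 + 81)) = √(152 + 85) = √237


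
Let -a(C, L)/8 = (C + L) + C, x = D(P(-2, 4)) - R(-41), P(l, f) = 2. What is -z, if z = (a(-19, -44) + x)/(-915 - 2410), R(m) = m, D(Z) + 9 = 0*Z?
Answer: 688/3325 ≈ 0.20692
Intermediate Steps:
D(Z) = -9 (D(Z) = -9 + 0*Z = -9 + 0 = -9)
x = 32 (x = -9 - 1*(-41) = -9 + 41 = 32)
a(C, L) = -16*C - 8*L (a(C, L) = -8*((C + L) + C) = -8*(L + 2*C) = -16*C - 8*L)
z = -688/3325 (z = ((-16*(-19) - 8*(-44)) + 32)/(-915 - 2410) = ((304 + 352) + 32)/(-3325) = (656 + 32)*(-1/3325) = 688*(-1/3325) = -688/3325 ≈ -0.20692)
-z = -1*(-688/3325) = 688/3325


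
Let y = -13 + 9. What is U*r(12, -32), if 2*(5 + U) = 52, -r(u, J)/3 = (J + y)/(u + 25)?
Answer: 2268/37 ≈ 61.297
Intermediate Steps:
y = -4
r(u, J) = -3*(-4 + J)/(25 + u) (r(u, J) = -3*(J - 4)/(u + 25) = -3*(-4 + J)/(25 + u))
U = 21 (U = -5 + (½)*52 = -5 + 26 = 21)
U*r(12, -32) = 21*(3*(4 - 1*(-32))/(25 + 12)) = 21*(3*(4 + 32)/37) = 21*(3*(1/37)*36) = 21*(108/37) = 2268/37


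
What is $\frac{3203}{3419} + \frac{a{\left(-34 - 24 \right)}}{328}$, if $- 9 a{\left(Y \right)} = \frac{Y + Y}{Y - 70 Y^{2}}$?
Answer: $\frac{19198893889}{20493609084} \approx 0.93682$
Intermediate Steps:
$a{\left(Y \right)} = - \frac{2 Y}{9 \left(Y - 70 Y^{2}\right)}$ ($a{\left(Y \right)} = - \frac{\left(Y + Y\right) \frac{1}{Y - 70 Y^{2}}}{9} = - \frac{2 Y \frac{1}{Y - 70 Y^{2}}}{9} = - \frac{2 Y}{9 \left(Y - 70 Y^{2}\right)}$)
$\frac{3203}{3419} + \frac{a{\left(-34 - 24 \right)}}{328} = \frac{3203}{3419} + \frac{\frac{2}{9} \frac{1}{-1 + 70 \left(-34 - 24\right)}}{328} = 3203 \cdot \frac{1}{3419} + \frac{2}{9 \left(-1 + 70 \left(-58\right)\right)} \frac{1}{328} = \frac{3203}{3419} + \frac{2}{9 \left(-1 - 4060\right)} \frac{1}{328} = \frac{3203}{3419} + \frac{2}{9 \left(-4061\right)} \frac{1}{328} = \frac{3203}{3419} + \frac{2}{9} \left(- \frac{1}{4061}\right) \frac{1}{328} = \frac{3203}{3419} - \frac{1}{5994036} = \frac{19198893889}{20493609084}$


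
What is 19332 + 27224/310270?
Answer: 2999083432/155135 ≈ 19332.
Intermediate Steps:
19332 + 27224/310270 = 19332 + 27224*(1/310270) = 19332 + 13612/155135 = 2999083432/155135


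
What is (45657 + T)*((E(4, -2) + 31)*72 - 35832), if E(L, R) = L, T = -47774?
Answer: 70521504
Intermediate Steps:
(45657 + T)*((E(4, -2) + 31)*72 - 35832) = (45657 - 47774)*((4 + 31)*72 - 35832) = -2117*(35*72 - 35832) = -2117*(2520 - 35832) = -2117*(-33312) = 70521504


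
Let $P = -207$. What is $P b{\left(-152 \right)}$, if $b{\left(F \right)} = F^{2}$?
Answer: $-4782528$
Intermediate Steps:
$P b{\left(-152 \right)} = - 207 \left(-152\right)^{2} = \left(-207\right) 23104 = -4782528$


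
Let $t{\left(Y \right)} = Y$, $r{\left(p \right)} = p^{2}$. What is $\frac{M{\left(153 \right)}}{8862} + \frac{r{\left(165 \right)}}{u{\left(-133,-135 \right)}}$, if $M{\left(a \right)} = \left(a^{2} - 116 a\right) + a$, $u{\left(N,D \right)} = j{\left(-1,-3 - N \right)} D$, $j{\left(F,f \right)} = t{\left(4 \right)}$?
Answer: $- \frac{881957}{17724} \approx -49.761$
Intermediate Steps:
$j{\left(F,f \right)} = 4$
$u{\left(N,D \right)} = 4 D$
$M{\left(a \right)} = a^{2} - 115 a$
$\frac{M{\left(153 \right)}}{8862} + \frac{r{\left(165 \right)}}{u{\left(-133,-135 \right)}} = \frac{153 \left(-115 + 153\right)}{8862} + \frac{165^{2}}{4 \left(-135\right)} = 153 \cdot 38 \cdot \frac{1}{8862} + \frac{27225}{-540} = 5814 \cdot \frac{1}{8862} + 27225 \left(- \frac{1}{540}\right) = \frac{969}{1477} - \frac{605}{12} = - \frac{881957}{17724}$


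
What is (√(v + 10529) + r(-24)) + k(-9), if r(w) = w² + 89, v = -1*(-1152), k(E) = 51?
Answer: 716 + √11681 ≈ 824.08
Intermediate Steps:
v = 1152
r(w) = 89 + w²
(√(v + 10529) + r(-24)) + k(-9) = (√(1152 + 10529) + (89 + (-24)²)) + 51 = (√11681 + (89 + 576)) + 51 = (√11681 + 665) + 51 = (665 + √11681) + 51 = 716 + √11681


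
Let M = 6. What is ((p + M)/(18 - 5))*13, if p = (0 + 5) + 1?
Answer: 12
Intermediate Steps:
p = 6 (p = 5 + 1 = 6)
((p + M)/(18 - 5))*13 = ((6 + 6)/(18 - 5))*13 = (12/13)*13 = 12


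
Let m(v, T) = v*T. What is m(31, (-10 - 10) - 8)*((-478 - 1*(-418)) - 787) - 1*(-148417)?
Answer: 883613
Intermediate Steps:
m(v, T) = T*v
m(31, (-10 - 10) - 8)*((-478 - 1*(-418)) - 787) - 1*(-148417) = (((-10 - 10) - 8)*31)*((-478 - 1*(-418)) - 787) - 1*(-148417) = ((-20 - 8)*31)*((-478 + 418) - 787) + 148417 = (-28*31)*(-60 - 787) + 148417 = -868*(-847) + 148417 = 735196 + 148417 = 883613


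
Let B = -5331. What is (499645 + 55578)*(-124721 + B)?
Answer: -72207861596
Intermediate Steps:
(499645 + 55578)*(-124721 + B) = (499645 + 55578)*(-124721 - 5331) = 555223*(-130052) = -72207861596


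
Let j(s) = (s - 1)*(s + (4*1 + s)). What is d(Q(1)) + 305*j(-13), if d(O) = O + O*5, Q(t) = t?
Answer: 93946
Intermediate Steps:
d(O) = 6*O (d(O) = O + 5*O = 6*O)
j(s) = (-1 + s)*(4 + 2*s) (j(s) = (-1 + s)*(s + (4 + s)) = (-1 + s)*(4 + 2*s))
d(Q(1)) + 305*j(-13) = 6*1 + 305*(-4 + 2*(-13) + 2*(-13)²) = 6 + 305*(-4 - 26 + 2*169) = 6 + 305*(-4 - 26 + 338) = 6 + 305*308 = 6 + 93940 = 93946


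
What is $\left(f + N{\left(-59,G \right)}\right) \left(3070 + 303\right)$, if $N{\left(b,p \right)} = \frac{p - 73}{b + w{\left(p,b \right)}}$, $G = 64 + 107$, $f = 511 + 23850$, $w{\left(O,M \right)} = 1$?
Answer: $\frac{2382754660}{29} \approx 8.2164 \cdot 10^{7}$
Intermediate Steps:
$f = 24361$
$G = 171$
$N{\left(b,p \right)} = \frac{-73 + p}{1 + b}$ ($N{\left(b,p \right)} = \frac{p - 73}{b + 1} = \frac{-73 + p}{1 + b}$)
$\left(f + N{\left(-59,G \right)}\right) \left(3070 + 303\right) = \left(24361 + \frac{-73 + 171}{1 - 59}\right) \left(3070 + 303\right) = \left(24361 + \frac{1}{-58} \cdot 98\right) 3373 = \left(24361 - \frac{49}{29}\right) 3373 = \frac{706420}{29} \cdot 3373 = \frac{2382754660}{29}$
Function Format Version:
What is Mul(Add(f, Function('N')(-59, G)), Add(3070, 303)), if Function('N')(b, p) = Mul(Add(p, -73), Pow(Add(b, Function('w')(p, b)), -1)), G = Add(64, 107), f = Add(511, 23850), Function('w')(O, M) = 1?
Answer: Rational(2382754660, 29) ≈ 8.2164e+7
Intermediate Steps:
f = 24361
G = 171
Function('N')(b, p) = Mul(Pow(Add(1, b), -1), Add(-73, p)) (Function('N')(b, p) = Mul(Add(p, -73), Pow(Add(b, 1), -1)) = Mul(Add(-73, p), Pow(Add(1, b), -1)) = Mul(Pow(Add(1, b), -1), Add(-73, p)))
Mul(Add(f, Function('N')(-59, G)), Add(3070, 303)) = Mul(Add(24361, Mul(Pow(Add(1, -59), -1), Add(-73, 171))), Add(3070, 303)) = Mul(Add(24361, Mul(Pow(-58, -1), 98)), 3373) = Mul(Add(24361, Mul(Rational(-1, 58), 98)), 3373) = Mul(Add(24361, Rational(-49, 29)), 3373) = Mul(Rational(706420, 29), 3373) = Rational(2382754660, 29)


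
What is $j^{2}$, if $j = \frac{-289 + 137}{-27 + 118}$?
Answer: $\frac{23104}{8281} \approx 2.79$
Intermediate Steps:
$j = - \frac{152}{91} \approx -1.6703$
$j^{2} = \left(- \frac{152}{91}\right)^{2} = \frac{23104}{8281}$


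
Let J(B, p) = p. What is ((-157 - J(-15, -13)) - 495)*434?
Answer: -277326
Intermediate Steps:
((-157 - J(-15, -13)) - 495)*434 = ((-157 - 1*(-13)) - 495)*434 = ((-157 + 13) - 495)*434 = (-144 - 495)*434 = -639*434 = -277326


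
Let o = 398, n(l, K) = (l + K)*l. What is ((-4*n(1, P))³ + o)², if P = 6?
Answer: 464574916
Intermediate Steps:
n(l, K) = l*(K + l) (n(l, K) = (K + l)*l = l*(K + l))
((-4*n(1, P))³ + o)² = ((-4*(6 + 1))³ + 398)² = ((-4*7)³ + 398)² = ((-28)³ + 398)² = (-21952 + 398)² = (-21554)² = 464574916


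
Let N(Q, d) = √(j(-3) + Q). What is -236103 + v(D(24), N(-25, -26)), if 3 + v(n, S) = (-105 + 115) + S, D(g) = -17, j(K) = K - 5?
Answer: -236096 + I*√33 ≈ -2.361e+5 + 5.7446*I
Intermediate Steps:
j(K) = -5 + K
N(Q, d) = √(-8 + Q) (N(Q, d) = √((-5 - 3) + Q) = √(-8 + Q))
v(n, S) = 7 + S (v(n, S) = -3 + ((-105 + 115) + S) = -3 + (10 + S) = 7 + S)
-236103 + v(D(24), N(-25, -26)) = -236103 + (7 + √(-8 - 25)) = -236103 + (7 + √(-33)) = -236103 + (7 + I*√33) = -236096 + I*√33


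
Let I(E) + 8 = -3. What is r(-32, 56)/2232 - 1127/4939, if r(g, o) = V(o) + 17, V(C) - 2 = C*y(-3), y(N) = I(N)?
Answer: -1821349/3674616 ≈ -0.49566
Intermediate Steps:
I(E) = -11 (I(E) = -8 - 3 = -11)
y(N) = -11
V(C) = 2 - 11*C (V(C) = 2 + C*(-11) = 2 - 11*C)
r(g, o) = 19 - 11*o (r(g, o) = (2 - 11*o) + 17 = 19 - 11*o)
r(-32, 56)/2232 - 1127/4939 = (19 - 11*56)/2232 - 1127/4939 = (19 - 616)*(1/2232) - 1127*1/4939 = -597*1/2232 - 1127/4939 = -199/744 - 1127/4939 = -1821349/3674616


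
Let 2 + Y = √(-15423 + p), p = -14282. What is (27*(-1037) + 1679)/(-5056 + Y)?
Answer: 133126560/25613069 + 26320*I*√29705/25613069 ≈ 5.1976 + 0.17711*I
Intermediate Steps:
Y = -2 + I*√29705 (Y = -2 + √(-15423 - 14282) = -2 + √(-29705) = -2 + I*√29705 ≈ -2.0 + 172.35*I)
(27*(-1037) + 1679)/(-5056 + Y) = (27*(-1037) + 1679)/(-5056 + (-2 + I*√29705)) = (-27999 + 1679)/(-5058 + I*√29705) = -26320/(-5058 + I*√29705)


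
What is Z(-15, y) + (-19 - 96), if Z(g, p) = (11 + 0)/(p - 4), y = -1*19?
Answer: -2656/23 ≈ -115.48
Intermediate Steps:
y = -19
Z(g, p) = 11/(-4 + p)
Z(-15, y) + (-19 - 96) = 11/(-4 - 19) + (-19 - 96) = 11/(-23) - 115 = 11*(-1/23) - 115 = -11/23 - 115 = -2656/23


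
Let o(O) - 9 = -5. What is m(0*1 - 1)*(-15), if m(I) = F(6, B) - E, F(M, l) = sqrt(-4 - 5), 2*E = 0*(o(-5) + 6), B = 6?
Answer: -45*I ≈ -45.0*I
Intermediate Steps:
o(O) = 4 (o(O) = 9 - 5 = 4)
E = 0 (E = (0*(4 + 6))/2 = (0*10)/2 = (1/2)*0 = 0)
F(M, l) = 3*I (F(M, l) = sqrt(-9) = 3*I)
m(I) = 3*I (m(I) = 3*I - 1*0 = 3*I + 0 = 3*I)
m(0*1 - 1)*(-15) = (3*I)*(-15) = -45*I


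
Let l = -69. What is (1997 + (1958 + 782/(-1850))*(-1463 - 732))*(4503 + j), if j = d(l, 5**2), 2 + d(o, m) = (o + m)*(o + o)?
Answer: -8400816862188/185 ≈ -4.5410e+10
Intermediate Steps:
d(o, m) = -2 + 2*o*(m + o) (d(o, m) = -2 + (o + m)*(o + o) = -2 + (m + o)*(2*o) = -2 + 2*o*(m + o))
j = 6070 (j = -2 + 2*(-69)**2 + 2*5**2*(-69) = -2 + 2*4761 + 2*25*(-69) = -2 + 9522 - 3450 = 6070)
(1997 + (1958 + 782/(-1850))*(-1463 - 732))*(4503 + j) = (1997 + (1958 + 782/(-1850))*(-1463 - 732))*(4503 + 6070) = (1997 + (1958 + 782*(-1/1850))*(-2195))*10573 = (1997 + (1958 - 391/925)*(-2195))*10573 = (1997 + (1810759/925)*(-2195))*10573 = (1997 - 794923201/185)*10573 = -794553756/185*10573 = -8400816862188/185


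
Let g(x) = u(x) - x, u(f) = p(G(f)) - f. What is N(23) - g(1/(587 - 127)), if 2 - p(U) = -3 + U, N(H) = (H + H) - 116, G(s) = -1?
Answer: -17479/230 ≈ -75.996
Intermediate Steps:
N(H) = -116 + 2*H (N(H) = 2*H - 116 = -116 + 2*H)
p(U) = 5 - U (p(U) = 2 - (-3 + U) = 2 + (3 - U) = 5 - U)
u(f) = 6 - f (u(f) = (5 - 1*(-1)) - f = (5 + 1) - f = 6 - f)
g(x) = 6 - 2*x (g(x) = (6 - x) - x = 6 - 2*x)
N(23) - g(1/(587 - 127)) = (-116 + 2*23) - (6 - 2/(587 - 127)) = (-116 + 46) - (6 - 2/460) = -70 - (6 - 2*1/460) = -70 - (6 - 1/230) = -70 - 1*1379/230 = -70 - 1379/230 = -17479/230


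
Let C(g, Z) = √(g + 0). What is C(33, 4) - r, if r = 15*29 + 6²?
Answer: -471 + √33 ≈ -465.26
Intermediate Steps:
C(g, Z) = √g
r = 471 (r = 435 + 36 = 471)
C(33, 4) - r = √33 - 1*471 = √33 - 471 = -471 + √33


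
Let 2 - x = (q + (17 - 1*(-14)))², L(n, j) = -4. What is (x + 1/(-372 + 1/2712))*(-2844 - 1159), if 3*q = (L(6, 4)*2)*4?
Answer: 14954583920291/9079767 ≈ 1.6470e+6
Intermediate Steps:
q = -32/3 (q = (-4*2*4)/3 = (-8*4)/3 = (⅓)*(-32) = -32/3 ≈ -10.667)
x = -3703/9 (x = 2 - (-32/3 + (17 - 1*(-14)))² = 2 - (-32/3 + (17 + 14))² = 2 - (-32/3 + 31)² = 2 - (61/3)² = 2 - 1*3721/9 = 2 - 3721/9 = -3703/9 ≈ -411.44)
(x + 1/(-372 + 1/2712))*(-2844 - 1159) = (-3703/9 + 1/(-372 + 1/2712))*(-2844 - 1159) = (-3703/9 + 1/(-372 + 1/2712))*(-4003) = (-3703/9 + 1/(-1008863/2712))*(-4003) = (-3703/9 - 2712/1008863)*(-4003) = -3735844097/9079767*(-4003) = 14954583920291/9079767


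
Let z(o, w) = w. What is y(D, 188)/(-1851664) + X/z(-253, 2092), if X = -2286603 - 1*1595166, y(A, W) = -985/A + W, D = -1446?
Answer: -2598365229463843/1400335713312 ≈ -1855.5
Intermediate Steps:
y(A, W) = W - 985/A
X = -3881769 (X = -2286603 - 1595166 = -3881769)
y(D, 188)/(-1851664) + X/z(-253, 2092) = (188 - 985/(-1446))/(-1851664) - 3881769/2092 = (188 - 985*(-1/1446))*(-1/1851664) - 3881769*1/2092 = (188 + 985/1446)*(-1/1851664) - 3881769/2092 = (272833/1446)*(-1/1851664) - 3881769/2092 = -272833/2677506144 - 3881769/2092 = -2598365229463843/1400335713312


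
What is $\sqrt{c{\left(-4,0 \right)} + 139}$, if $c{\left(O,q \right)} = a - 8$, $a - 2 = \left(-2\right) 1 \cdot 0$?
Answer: $\sqrt{133} \approx 11.533$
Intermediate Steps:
$a = 2$ ($a = 2 + \left(-2\right) 1 \cdot 0 = 2 - 0 = 2 + 0 = 2$)
$c{\left(O,q \right)} = -6$ ($c{\left(O,q \right)} = 2 - 8 = -6$)
$\sqrt{c{\left(-4,0 \right)} + 139} = \sqrt{-6 + 139} = \sqrt{133}$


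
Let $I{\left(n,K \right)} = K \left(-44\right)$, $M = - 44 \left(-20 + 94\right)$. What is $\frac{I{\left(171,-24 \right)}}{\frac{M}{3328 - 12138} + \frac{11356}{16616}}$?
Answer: $\frac{19323078720}{19268507} \approx 1002.8$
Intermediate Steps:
$M = -3256$ ($M = \left(-44\right) 74 = -3256$)
$I{\left(n,K \right)} = - 44 K$
$\frac{I{\left(171,-24 \right)}}{\frac{M}{3328 - 12138} + \frac{11356}{16616}} = \frac{\left(-44\right) \left(-24\right)}{- \frac{3256}{3328 - 12138} + \frac{11356}{16616}} = \frac{1056}{- \frac{3256}{-8810} + 11356 \cdot \frac{1}{16616}} = \frac{1056}{\left(-3256\right) \left(- \frac{1}{8810}\right) + \frac{2839}{4154}} = \frac{1056}{\frac{1628}{4405} + \frac{2839}{4154}} = \frac{1056}{\frac{19268507}{18298370}} = 1056 \cdot \frac{18298370}{19268507} = \frac{19323078720}{19268507}$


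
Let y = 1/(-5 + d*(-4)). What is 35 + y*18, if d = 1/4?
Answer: 32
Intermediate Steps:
d = ¼ (d = 1*(¼) = ¼ ≈ 0.25000)
y = -⅙ (y = 1/(-5 + (¼)*(-4)) = 1/(-5 - 1) = 1/(-6) = -⅙ ≈ -0.16667)
35 + y*18 = 35 - ⅙*18 = 35 - 3 = 32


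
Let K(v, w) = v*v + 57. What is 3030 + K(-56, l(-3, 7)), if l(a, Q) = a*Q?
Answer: 6223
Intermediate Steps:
l(a, Q) = Q*a
K(v, w) = 57 + v² (K(v, w) = v² + 57 = 57 + v²)
3030 + K(-56, l(-3, 7)) = 3030 + (57 + (-56)²) = 3030 + (57 + 3136) = 3030 + 3193 = 6223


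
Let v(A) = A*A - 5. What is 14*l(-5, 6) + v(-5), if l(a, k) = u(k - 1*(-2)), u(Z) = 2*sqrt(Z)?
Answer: 20 + 56*sqrt(2) ≈ 99.196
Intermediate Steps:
l(a, k) = 2*sqrt(2 + k) (l(a, k) = 2*sqrt(k - 1*(-2)) = 2*sqrt(k + 2) = 2*sqrt(2 + k))
v(A) = -5 + A**2 (v(A) = A**2 - 5 = -5 + A**2)
14*l(-5, 6) + v(-5) = 14*(2*sqrt(2 + 6)) + (-5 + (-5)**2) = 14*(2*sqrt(8)) + (-5 + 25) = 14*(2*(2*sqrt(2))) + 20 = 14*(4*sqrt(2)) + 20 = 56*sqrt(2) + 20 = 20 + 56*sqrt(2)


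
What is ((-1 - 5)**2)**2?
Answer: 1296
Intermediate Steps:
((-1 - 5)**2)**2 = ((-6)**2)**2 = 36**2 = 1296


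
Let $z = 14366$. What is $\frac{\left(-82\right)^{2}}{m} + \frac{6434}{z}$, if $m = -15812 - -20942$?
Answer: $\frac{32400851}{18424395} \approx 1.7586$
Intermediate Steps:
$m = 5130$ ($m = -15812 + 20942 = 5130$)
$\frac{\left(-82\right)^{2}}{m} + \frac{6434}{z} = \frac{\left(-82\right)^{2}}{5130} + \frac{6434}{14366} = 6724 \cdot \frac{1}{5130} + 6434 \cdot \frac{1}{14366} = \frac{3362}{2565} + \frac{3217}{7183} = \frac{32400851}{18424395}$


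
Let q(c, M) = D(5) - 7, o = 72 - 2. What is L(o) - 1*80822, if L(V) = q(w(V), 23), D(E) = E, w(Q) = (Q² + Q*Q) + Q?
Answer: -80824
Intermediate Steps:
w(Q) = Q + 2*Q² (w(Q) = (Q² + Q²) + Q = 2*Q² + Q = Q + 2*Q²)
o = 70
q(c, M) = -2 (q(c, M) = 5 - 7 = -2)
L(V) = -2
L(o) - 1*80822 = -2 - 1*80822 = -2 - 80822 = -80824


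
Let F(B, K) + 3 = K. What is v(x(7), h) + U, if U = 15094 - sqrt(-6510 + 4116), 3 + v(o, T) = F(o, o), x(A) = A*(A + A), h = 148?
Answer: 15186 - 3*I*sqrt(266) ≈ 15186.0 - 48.929*I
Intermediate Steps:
x(A) = 2*A**2 (x(A) = A*(2*A) = 2*A**2)
F(B, K) = -3 + K
v(o, T) = -6 + o (v(o, T) = -3 + (-3 + o) = -6 + o)
U = 15094 - 3*I*sqrt(266) (U = 15094 - sqrt(-2394) = 15094 - 3*I*sqrt(266) ≈ 15094.0 - 48.929*I)
v(x(7), h) + U = (-6 + 2*7**2) + (15094 - 3*I*sqrt(266)) = (-6 + 2*49) + (15094 - 3*I*sqrt(266)) = (-6 + 98) + (15094 - 3*I*sqrt(266)) = 92 + (15094 - 3*I*sqrt(266)) = 15186 - 3*I*sqrt(266)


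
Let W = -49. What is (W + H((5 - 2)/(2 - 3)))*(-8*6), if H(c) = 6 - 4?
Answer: 2256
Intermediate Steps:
H(c) = 2
(W + H((5 - 2)/(2 - 3)))*(-8*6) = (-49 + 2)*(-8*6) = -47*(-48) = 2256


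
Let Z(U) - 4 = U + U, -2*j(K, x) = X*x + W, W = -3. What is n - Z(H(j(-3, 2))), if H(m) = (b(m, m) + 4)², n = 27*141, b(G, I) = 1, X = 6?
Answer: 3753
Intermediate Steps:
j(K, x) = 3/2 - 3*x (j(K, x) = -(6*x - 3)/2 = -(-3 + 6*x)/2 = 3/2 - 3*x)
n = 3807
H(m) = 25 (H(m) = (1 + 4)² = 5² = 25)
Z(U) = 4 + 2*U (Z(U) = 4 + (U + U) = 4 + 2*U)
n - Z(H(j(-3, 2))) = 3807 - (4 + 2*25) = 3807 - (4 + 50) = 3807 - 1*54 = 3807 - 54 = 3753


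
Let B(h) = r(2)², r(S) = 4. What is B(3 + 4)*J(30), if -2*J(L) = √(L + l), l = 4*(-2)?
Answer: -8*√22 ≈ -37.523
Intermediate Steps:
l = -8
J(L) = -√(-8 + L)/2 (J(L) = -√(L - 8)/2 = -√(-8 + L)/2)
B(h) = 16 (B(h) = 4² = 16)
B(3 + 4)*J(30) = 16*(-√(-8 + 30)/2) = 16*(-√22/2) = -8*√22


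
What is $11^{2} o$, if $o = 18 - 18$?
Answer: $0$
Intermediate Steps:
$o = 0$
$11^{2} o = 11^{2} \cdot 0 = 121 \cdot 0 = 0$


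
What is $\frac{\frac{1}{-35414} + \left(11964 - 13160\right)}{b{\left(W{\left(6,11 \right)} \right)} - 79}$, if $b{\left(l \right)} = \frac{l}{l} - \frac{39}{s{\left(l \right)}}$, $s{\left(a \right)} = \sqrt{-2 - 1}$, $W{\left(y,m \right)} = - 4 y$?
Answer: $\frac{42355145}{2992483} + \frac{42355145 i \sqrt{3}}{17954898} \approx 14.154 + 4.0859 i$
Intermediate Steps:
$s{\left(a \right)} = i \sqrt{3}$ ($s{\left(a \right)} = \sqrt{-3} = i \sqrt{3}$)
$b{\left(l \right)} = 1 + 13 i \sqrt{3}$ ($b{\left(l \right)} = \frac{l}{l} - \frac{39}{i \sqrt{3}} = 1 - 39 \left(- \frac{i \sqrt{3}}{3}\right) = 1 + 13 i \sqrt{3}$)
$\frac{\frac{1}{-35414} + \left(11964 - 13160\right)}{b{\left(W{\left(6,11 \right)} \right)} - 79} = \frac{\frac{1}{-35414} + \left(11964 - 13160\right)}{\left(1 + 13 i \sqrt{3}\right) - 79} = \frac{- \frac{1}{35414} - 1196}{-78 + 13 i \sqrt{3}} = - \frac{42355145}{35414 \left(-78 + 13 i \sqrt{3}\right)}$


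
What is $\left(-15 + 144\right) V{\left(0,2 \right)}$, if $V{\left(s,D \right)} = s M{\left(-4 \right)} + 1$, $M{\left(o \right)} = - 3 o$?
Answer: $129$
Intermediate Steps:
$V{\left(s,D \right)} = 1 + 12 s$ ($V{\left(s,D \right)} = s \left(\left(-3\right) \left(-4\right)\right) + 1 = s 12 + 1 = 12 s + 1 = 1 + 12 s$)
$\left(-15 + 144\right) V{\left(0,2 \right)} = \left(-15 + 144\right) \left(1 + 12 \cdot 0\right) = 129 \left(1 + 0\right) = 129 \cdot 1 = 129$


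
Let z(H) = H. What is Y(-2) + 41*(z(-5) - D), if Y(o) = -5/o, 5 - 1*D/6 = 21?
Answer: 7467/2 ≈ 3733.5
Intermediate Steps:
D = -96 (D = 30 - 6*21 = 30 - 126 = -96)
Y(-2) + 41*(z(-5) - D) = -5/(-2) + 41*(-5 - 1*(-96)) = -5*(-½) + 41*(-5 + 96) = 5/2 + 41*91 = 5/2 + 3731 = 7467/2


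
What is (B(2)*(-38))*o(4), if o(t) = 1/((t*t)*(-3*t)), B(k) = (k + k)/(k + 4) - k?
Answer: -19/72 ≈ -0.26389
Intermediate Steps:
B(k) = -k + 2*k/(4 + k) (B(k) = (2*k)/(4 + k) - k = 2*k/(4 + k) - k = -k + 2*k/(4 + k))
o(t) = -1/(3*t**3) (o(t) = 1/(t**2*(-3*t)) = 1/(-3*t**3) = -1/(3*t**3))
(B(2)*(-38))*o(4) = (-1*2*(2 + 2)/(4 + 2)*(-38))*(-1/3/4**3) = (-1*2*4/6*(-38))*(-1/3*1/64) = (-1*2*1/6*4*(-38))*(-1/192) = -4/3*(-38)*(-1/192) = (152/3)*(-1/192) = -19/72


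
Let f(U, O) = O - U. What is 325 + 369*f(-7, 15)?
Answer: 8443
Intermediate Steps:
325 + 369*f(-7, 15) = 325 + 369*(15 - 1*(-7)) = 325 + 369*(15 + 7) = 325 + 369*22 = 325 + 8118 = 8443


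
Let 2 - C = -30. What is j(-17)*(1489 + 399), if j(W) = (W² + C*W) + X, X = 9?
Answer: -464448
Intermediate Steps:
C = 32 (C = 2 - 1*(-30) = 2 + 30 = 32)
j(W) = 9 + W² + 32*W (j(W) = (W² + 32*W) + 9 = 9 + W² + 32*W)
j(-17)*(1489 + 399) = (9 + (-17)² + 32*(-17))*(1489 + 399) = (9 + 289 - 544)*1888 = -246*1888 = -464448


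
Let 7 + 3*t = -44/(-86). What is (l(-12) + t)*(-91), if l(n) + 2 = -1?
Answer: 20202/43 ≈ 469.81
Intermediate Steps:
l(n) = -3 (l(n) = -2 - 1 = -3)
t = -93/43 (t = -7/3 + (-44/(-86))/3 = -7/3 + (-44*(-1/86))/3 = -7/3 + (⅓)*(22/43) = -7/3 + 22/129 = -93/43 ≈ -2.1628)
(l(-12) + t)*(-91) = (-3 - 93/43)*(-91) = -222/43*(-91) = 20202/43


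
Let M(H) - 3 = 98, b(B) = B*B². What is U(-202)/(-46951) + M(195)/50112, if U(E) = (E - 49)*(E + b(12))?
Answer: 662032447/81131328 ≈ 8.1600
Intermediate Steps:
b(B) = B³
M(H) = 101 (M(H) = 3 + 98 = 101)
U(E) = (-49 + E)*(1728 + E) (U(E) = (E - 49)*(E + 12³) = (-49 + E)*(E + 1728) = (-49 + E)*(1728 + E))
U(-202)/(-46951) + M(195)/50112 = (-84672 + (-202)² + 1679*(-202))/(-46951) + 101/50112 = (-84672 + 40804 - 339158)*(-1/46951) + 101*(1/50112) = -383026*(-1/46951) + 101/50112 = 383026/46951 + 101/50112 = 662032447/81131328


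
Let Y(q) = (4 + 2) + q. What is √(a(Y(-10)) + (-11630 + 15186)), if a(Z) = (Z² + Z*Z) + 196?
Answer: 2*√946 ≈ 61.514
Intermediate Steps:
Y(q) = 6 + q
a(Z) = 196 + 2*Z² (a(Z) = (Z² + Z²) + 196 = 2*Z² + 196 = 196 + 2*Z²)
√(a(Y(-10)) + (-11630 + 15186)) = √((196 + 2*(6 - 10)²) + (-11630 + 15186)) = √((196 + 2*(-4)²) + 3556) = √((196 + 2*16) + 3556) = √((196 + 32) + 3556) = √(228 + 3556) = √3784 = 2*√946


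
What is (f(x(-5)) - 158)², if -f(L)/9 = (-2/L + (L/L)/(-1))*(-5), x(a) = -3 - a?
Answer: 61504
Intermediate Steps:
f(L) = -45 - 90/L (f(L) = -9*(-2/L + (L/L)/(-1))*(-5) = -9*(-2/L + 1*(-1))*(-5) = -9*(-2/L - 1)*(-5) = -9*(-1 - 2/L)*(-5) = -9*(5 + 10/L) = -45 - 90/L)
(f(x(-5)) - 158)² = ((-45 - 90/(-3 - 1*(-5))) - 158)² = ((-45 - 90/(-3 + 5)) - 158)² = ((-45 - 90/2) - 158)² = ((-45 - 90*½) - 158)² = ((-45 - 45) - 158)² = (-90 - 158)² = (-248)² = 61504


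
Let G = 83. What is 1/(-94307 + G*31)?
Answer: -1/91734 ≈ -1.0901e-5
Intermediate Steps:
1/(-94307 + G*31) = 1/(-94307 + 83*31) = 1/(-94307 + 2573) = 1/(-91734) = -1/91734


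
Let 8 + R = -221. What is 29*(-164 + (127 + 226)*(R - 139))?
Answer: -3771972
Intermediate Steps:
R = -229 (R = -8 - 221 = -229)
29*(-164 + (127 + 226)*(R - 139)) = 29*(-164 + (127 + 226)*(-229 - 139)) = 29*(-164 + 353*(-368)) = 29*(-164 - 129904) = 29*(-130068) = -3771972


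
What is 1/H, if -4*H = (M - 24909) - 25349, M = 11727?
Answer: 4/38531 ≈ 0.00010381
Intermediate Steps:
H = 38531/4 (H = -((11727 - 24909) - 25349)/4 = -(-13182 - 25349)/4 = -1/4*(-38531) = 38531/4 ≈ 9632.8)
1/H = 1/(38531/4) = 4/38531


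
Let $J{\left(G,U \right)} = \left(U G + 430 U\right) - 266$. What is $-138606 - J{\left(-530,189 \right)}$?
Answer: $-119440$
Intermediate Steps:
$J{\left(G,U \right)} = -266 + 430 U + G U$ ($J{\left(G,U \right)} = \left(G U + 430 U\right) - 266 = \left(430 U + G U\right) - 266 = -266 + 430 U + G U$)
$-138606 - J{\left(-530,189 \right)} = -138606 - \left(-266 + 430 \cdot 189 - 100170\right) = -138606 - \left(-266 + 81270 - 100170\right) = -138606 - -19166 = -138606 + 19166 = -119440$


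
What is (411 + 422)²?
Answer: 693889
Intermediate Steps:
(411 + 422)² = 833² = 693889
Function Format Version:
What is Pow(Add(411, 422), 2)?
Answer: 693889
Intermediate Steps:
Pow(Add(411, 422), 2) = Pow(833, 2) = 693889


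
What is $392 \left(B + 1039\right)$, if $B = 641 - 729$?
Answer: $372792$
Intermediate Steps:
$B = -88$ ($B = 641 - 729 = -88$)
$392 \left(B + 1039\right) = 392 \left(-88 + 1039\right) = 392 \cdot 951 = 372792$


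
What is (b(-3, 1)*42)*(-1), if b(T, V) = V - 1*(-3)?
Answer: -168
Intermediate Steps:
b(T, V) = 3 + V (b(T, V) = V + 3 = 3 + V)
(b(-3, 1)*42)*(-1) = ((3 + 1)*42)*(-1) = (4*42)*(-1) = 168*(-1) = -168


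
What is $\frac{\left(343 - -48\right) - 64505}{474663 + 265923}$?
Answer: $- \frac{32057}{370293} \approx -0.086572$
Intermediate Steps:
$\frac{\left(343 - -48\right) - 64505}{474663 + 265923} = \frac{\left(343 + 48\right) - 64505}{740586} = \left(391 - 64505\right) \frac{1}{740586} = \left(-64114\right) \frac{1}{740586} = - \frac{32057}{370293}$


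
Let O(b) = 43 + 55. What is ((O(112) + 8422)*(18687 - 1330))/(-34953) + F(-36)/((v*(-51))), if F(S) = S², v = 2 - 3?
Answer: -832962728/198067 ≈ -4205.5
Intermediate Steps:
v = -1
O(b) = 98
((O(112) + 8422)*(18687 - 1330))/(-34953) + F(-36)/((v*(-51))) = ((98 + 8422)*(18687 - 1330))/(-34953) + (-36)²/((-1*(-51))) = (8520*17357)*(-1/34953) + 1296/51 = 147881640*(-1/34953) + 1296*(1/51) = -49293880/11651 + 432/17 = -832962728/198067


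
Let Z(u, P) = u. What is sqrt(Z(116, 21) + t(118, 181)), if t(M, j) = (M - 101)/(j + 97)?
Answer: 3*sqrt(996630)/278 ≈ 10.773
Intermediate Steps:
t(M, j) = (-101 + M)/(97 + j)
sqrt(Z(116, 21) + t(118, 181)) = sqrt(116 + (-101 + 118)/(97 + 181)) = sqrt(116 + 17/278) = sqrt(32265/278) = 3*sqrt(996630)/278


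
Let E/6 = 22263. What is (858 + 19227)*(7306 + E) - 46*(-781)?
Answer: 2829691066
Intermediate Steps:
E = 133578 (E = 6*22263 = 133578)
(858 + 19227)*(7306 + E) - 46*(-781) = (858 + 19227)*(7306 + 133578) - 46*(-781) = 20085*140884 + 35926 = 2829655140 + 35926 = 2829691066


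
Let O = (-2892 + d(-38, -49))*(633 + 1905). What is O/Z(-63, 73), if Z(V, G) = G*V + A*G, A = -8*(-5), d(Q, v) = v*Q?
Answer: 2614140/1679 ≈ 1557.0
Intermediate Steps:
d(Q, v) = Q*v
A = 40
Z(V, G) = 40*G + G*V (Z(V, G) = G*V + 40*G = 40*G + G*V)
O = -2614140 (O = (-2892 - 38*(-49))*(633 + 1905) = (-2892 + 1862)*2538 = -1030*2538 = -2614140)
O/Z(-63, 73) = -2614140*1/(73*(40 - 63)) = -2614140/(73*(-23)) = -2614140/(-1679) = -2614140*(-1/1679) = 2614140/1679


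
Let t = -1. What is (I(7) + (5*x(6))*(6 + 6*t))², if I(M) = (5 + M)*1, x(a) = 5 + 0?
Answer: 144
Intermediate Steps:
x(a) = 5
I(M) = 5 + M
(I(7) + (5*x(6))*(6 + 6*t))² = ((5 + 7) + (5*5)*(6 + 6*(-1)))² = (12 + 25*(6 - 6))² = (12 + 25*0)² = (12 + 0)² = 12² = 144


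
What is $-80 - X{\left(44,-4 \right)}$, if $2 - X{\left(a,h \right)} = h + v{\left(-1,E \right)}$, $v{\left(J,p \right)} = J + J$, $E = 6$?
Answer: $-88$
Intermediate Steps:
$v{\left(J,p \right)} = 2 J$
$X{\left(a,h \right)} = 4 - h$ ($X{\left(a,h \right)} = 2 - \left(h + 2 \left(-1\right)\right) = 2 - \left(h - 2\right) = 2 - \left(-2 + h\right) = 4 - h$)
$-80 - X{\left(44,-4 \right)} = -80 - \left(4 - -4\right) = -80 - \left(4 + 4\right) = -80 - 8 = -88$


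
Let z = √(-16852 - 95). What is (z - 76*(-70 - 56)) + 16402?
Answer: 25978 + 3*I*√1883 ≈ 25978.0 + 130.18*I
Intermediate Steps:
z = 3*I*√1883 (z = √(-16947) = 3*I*√1883 ≈ 130.18*I)
(z - 76*(-70 - 56)) + 16402 = (3*I*√1883 - 76*(-70 - 56)) + 16402 = (3*I*√1883 - 76*(-126)) + 16402 = (3*I*√1883 + 9576) + 16402 = (9576 + 3*I*√1883) + 16402 = 25978 + 3*I*√1883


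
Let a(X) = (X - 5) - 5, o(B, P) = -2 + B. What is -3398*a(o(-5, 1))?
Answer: 57766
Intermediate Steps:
a(X) = -10 + X (a(X) = (-5 + X) - 5 = -10 + X)
-3398*a(o(-5, 1)) = -3398*(-10 + (-2 - 5)) = -3398*(-10 - 7) = -3398*(-17) = 57766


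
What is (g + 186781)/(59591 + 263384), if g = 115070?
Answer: 301851/322975 ≈ 0.93460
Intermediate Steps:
(g + 186781)/(59591 + 263384) = (115070 + 186781)/(59591 + 263384) = 301851/322975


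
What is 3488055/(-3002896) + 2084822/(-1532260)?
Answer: -2901277699703/1150304356240 ≈ -2.5222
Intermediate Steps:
3488055/(-3002896) + 2084822/(-1532260) = 3488055*(-1/3002896) + 2084822*(-1/1532260) = -3488055/3002896 - 1042411/766130 = -2901277699703/1150304356240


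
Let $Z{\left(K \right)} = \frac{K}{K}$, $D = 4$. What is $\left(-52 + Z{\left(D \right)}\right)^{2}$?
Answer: $2601$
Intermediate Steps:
$Z{\left(K \right)} = 1$
$\left(-52 + Z{\left(D \right)}\right)^{2} = \left(-52 + 1\right)^{2} = \left(-51\right)^{2} = 2601$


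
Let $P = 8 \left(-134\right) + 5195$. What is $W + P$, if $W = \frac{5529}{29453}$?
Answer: $\frac{121440248}{29453} \approx 4123.2$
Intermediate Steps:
$W = \frac{5529}{29453}$ ($W = 5529 \cdot \frac{1}{29453} = \frac{5529}{29453} \approx 0.18772$)
$P = 4123$ ($P = -1072 + 5195 = 4123$)
$W + P = \frac{5529}{29453} + 4123 = \frac{121440248}{29453}$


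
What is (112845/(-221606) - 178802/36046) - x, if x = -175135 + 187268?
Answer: -48481107516195/3994004938 ≈ -12138.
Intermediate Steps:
x = 12133
(112845/(-221606) - 178802/36046) - x = (112845/(-221606) - 178802/36046) - 1*12133 = (112845*(-1/221606) - 178802*1/36046) - 12133 = (-112845/221606 - 89401/18023) - 12133 = -21845603441/3994004938 - 12133 = -48481107516195/3994004938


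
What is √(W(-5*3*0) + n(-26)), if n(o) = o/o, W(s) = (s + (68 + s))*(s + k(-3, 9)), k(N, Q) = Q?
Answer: √613 ≈ 24.759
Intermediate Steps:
W(s) = (9 + s)*(68 + 2*s) (W(s) = (s + (68 + s))*(s + 9) = (68 + 2*s)*(9 + s) = (9 + s)*(68 + 2*s))
n(o) = 1
√(W(-5*3*0) + n(-26)) = √((612 + 2*(-5*3*0)² + 86*(-5*3*0)) + 1) = √((612 + 2*(-15*0)² + 86*(-15*0)) + 1) = √((612 + 2*0² + 86*0) + 1) = √((612 + 2*0 + 0) + 1) = √((612 + 0 + 0) + 1) = √(612 + 1) = √613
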